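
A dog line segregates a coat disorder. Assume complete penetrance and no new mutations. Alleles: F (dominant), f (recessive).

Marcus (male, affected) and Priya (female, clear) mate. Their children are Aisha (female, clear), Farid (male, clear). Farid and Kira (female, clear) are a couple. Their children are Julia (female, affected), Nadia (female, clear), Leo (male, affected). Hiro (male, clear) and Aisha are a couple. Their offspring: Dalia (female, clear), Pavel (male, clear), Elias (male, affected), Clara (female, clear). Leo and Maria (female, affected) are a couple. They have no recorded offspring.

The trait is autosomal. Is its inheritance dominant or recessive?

Farid and Kira are both clear yet have an affected child Julia. Under dominance, an affected child requires at least one affected parent, so the trait cannot be dominant.

recessive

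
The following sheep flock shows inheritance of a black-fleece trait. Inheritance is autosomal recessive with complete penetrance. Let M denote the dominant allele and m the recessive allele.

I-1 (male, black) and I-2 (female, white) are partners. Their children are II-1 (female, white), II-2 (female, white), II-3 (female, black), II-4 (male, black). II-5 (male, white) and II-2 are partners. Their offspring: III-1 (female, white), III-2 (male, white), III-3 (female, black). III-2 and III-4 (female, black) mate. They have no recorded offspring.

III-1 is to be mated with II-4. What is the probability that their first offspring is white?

2/3

II-5 is white so carries M and passed m to III-3 (mm), so II-5 is Mm.
II-2 is white so carries M and received m from I-1 (mm), so II-2 is Mm.
III-1 is a white offspring of II-5 (Mm) × II-2 (Mm), whose cross gives 1/4 MM : 1/2 Mm : 1/4 mm; conditioning on being white, III-1 is MM with probability 1/3, Mm with probability 2/3.
II-4 is black, so II-4 is mm.
Summing over parental genotype combinations, P(offspring is white) = 1/3·1 + 2/3·1/2 = 2/3.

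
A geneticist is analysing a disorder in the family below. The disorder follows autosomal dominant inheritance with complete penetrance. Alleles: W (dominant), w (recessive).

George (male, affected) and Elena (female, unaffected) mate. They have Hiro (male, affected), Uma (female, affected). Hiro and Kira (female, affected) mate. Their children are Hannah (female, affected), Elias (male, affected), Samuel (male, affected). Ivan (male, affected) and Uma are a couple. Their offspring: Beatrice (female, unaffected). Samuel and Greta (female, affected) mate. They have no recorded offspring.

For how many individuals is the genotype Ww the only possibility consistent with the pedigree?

Obligate heterozygotes: Hiro is affected so carries W and received w from Elena (ww), so Hiro is Ww; Uma is affected so carries W and received w from Elena (ww), so Uma is Ww; Ivan is affected so carries W and passed w to Beatrice (ww), so Ivan is Ww.
Every other individual is either homozygous by phenotype or has at least one consistent homozygous assignment, so the count is 3.

3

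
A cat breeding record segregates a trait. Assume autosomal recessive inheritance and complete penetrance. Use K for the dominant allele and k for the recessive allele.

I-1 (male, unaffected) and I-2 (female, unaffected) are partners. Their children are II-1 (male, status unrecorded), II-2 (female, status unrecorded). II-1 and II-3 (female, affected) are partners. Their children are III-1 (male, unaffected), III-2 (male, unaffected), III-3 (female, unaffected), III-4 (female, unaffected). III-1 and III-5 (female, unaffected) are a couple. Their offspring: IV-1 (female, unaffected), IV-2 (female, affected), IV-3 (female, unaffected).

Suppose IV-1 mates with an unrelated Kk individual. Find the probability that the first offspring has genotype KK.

III-1 is unaffected so carries K and received k from II-3 (kk), so III-1 is Kk.
III-5 is unaffected so carries K and passed k to IV-2 (kk), so III-5 is Kk.
IV-1 is an unaffected offspring of III-1 (Kk) × III-5 (Kk), whose cross gives 1/4 KK : 1/2 Kk : 1/4 kk; conditioning on being unaffected, IV-1 is KK with probability 1/3, Kk with probability 2/3.
Summing over parental genotype combinations, P(offspring has genotype KK) = 1/3·1/2 + 2/3·1/4 = 1/3.

1/3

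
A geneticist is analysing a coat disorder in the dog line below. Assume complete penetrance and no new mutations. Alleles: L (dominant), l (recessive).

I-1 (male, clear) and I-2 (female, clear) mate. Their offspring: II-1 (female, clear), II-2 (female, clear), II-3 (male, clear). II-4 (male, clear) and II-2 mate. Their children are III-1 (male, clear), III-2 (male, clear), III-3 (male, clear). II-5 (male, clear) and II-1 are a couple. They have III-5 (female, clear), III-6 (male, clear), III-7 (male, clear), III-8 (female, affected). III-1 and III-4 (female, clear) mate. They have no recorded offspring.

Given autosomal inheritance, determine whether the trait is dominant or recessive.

recessive

II-5 and II-1 are both clear yet have an affected child III-8. Under dominance, an affected child requires at least one affected parent, so the trait cannot be dominant.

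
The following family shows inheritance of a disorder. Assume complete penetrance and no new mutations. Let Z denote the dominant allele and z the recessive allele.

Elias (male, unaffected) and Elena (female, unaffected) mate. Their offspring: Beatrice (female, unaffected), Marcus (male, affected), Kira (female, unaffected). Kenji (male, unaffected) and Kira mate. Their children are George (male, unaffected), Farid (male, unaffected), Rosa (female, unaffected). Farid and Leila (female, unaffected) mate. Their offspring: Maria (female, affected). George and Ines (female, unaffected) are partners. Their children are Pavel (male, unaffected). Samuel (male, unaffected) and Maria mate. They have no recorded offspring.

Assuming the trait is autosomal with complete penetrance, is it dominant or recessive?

recessive

Elias and Elena are both unaffected yet have an affected child Marcus. Under dominance, an affected child requires at least one affected parent, so the trait cannot be dominant.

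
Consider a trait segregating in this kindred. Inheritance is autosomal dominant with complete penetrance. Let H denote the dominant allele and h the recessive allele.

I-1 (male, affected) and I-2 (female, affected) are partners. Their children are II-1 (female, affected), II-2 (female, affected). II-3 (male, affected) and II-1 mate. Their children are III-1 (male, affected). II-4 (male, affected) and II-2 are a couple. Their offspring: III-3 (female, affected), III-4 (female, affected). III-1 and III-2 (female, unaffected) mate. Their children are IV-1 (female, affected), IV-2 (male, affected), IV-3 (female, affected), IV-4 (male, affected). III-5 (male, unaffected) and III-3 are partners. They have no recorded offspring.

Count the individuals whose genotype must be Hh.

4

Obligate heterozygotes: IV-1 is affected so carries H and received h from III-2 (hh), so IV-1 is Hh; IV-2 is affected so carries H and received h from III-2 (hh), so IV-2 is Hh; IV-3 is affected so carries H and received h from III-2 (hh), so IV-3 is Hh; IV-4 is affected so carries H and received h from III-2 (hh), so IV-4 is Hh.
Every other individual is either homozygous by phenotype or has at least one consistent homozygous assignment, so the count is 4.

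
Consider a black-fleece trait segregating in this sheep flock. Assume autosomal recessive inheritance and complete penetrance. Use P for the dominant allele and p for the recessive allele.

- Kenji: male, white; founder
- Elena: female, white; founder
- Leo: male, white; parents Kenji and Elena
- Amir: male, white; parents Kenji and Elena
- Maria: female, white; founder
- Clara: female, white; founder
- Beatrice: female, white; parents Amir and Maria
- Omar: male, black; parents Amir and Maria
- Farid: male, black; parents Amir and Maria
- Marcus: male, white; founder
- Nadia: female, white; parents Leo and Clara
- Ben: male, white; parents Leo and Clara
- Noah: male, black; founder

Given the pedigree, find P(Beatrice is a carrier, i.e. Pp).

2/3

Amir is white so carries P and passed p to Omar (pp), so Amir is Pp.
Maria is white so carries P and passed p to Omar (pp), so Maria is Pp.
Their cross gives offspring ratios 1/4 PP : 1/2 Pp : 1/4 pp. Conditioning on Beatrice being white, P(Pp) = 1/2 / 3/4 = 2/3.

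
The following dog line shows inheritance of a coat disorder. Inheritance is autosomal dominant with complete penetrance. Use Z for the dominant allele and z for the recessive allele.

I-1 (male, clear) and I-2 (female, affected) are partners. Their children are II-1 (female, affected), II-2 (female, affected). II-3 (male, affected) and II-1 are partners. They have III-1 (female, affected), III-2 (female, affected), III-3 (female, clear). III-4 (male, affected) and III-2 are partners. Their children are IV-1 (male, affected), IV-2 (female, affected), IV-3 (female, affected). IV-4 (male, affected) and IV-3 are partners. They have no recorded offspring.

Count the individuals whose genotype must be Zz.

Obligate heterozygotes: II-1 is affected so carries Z and received z from I-1 (zz), so II-1 is Zz; II-2 is affected so carries Z and received z from I-1 (zz), so II-2 is Zz; II-3 is affected so carries Z and passed z to III-3 (zz), so II-3 is Zz.
Every other individual is either homozygous by phenotype or has at least one consistent homozygous assignment, so the count is 3.

3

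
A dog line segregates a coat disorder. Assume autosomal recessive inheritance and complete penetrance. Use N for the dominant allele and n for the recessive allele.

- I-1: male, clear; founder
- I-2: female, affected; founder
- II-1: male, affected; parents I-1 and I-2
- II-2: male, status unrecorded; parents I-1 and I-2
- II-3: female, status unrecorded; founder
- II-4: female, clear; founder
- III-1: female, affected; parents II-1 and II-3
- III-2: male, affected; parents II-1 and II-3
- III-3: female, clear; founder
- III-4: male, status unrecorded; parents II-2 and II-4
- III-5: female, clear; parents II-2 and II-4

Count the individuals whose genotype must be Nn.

1

Obligate heterozygotes: I-1 is clear so carries N and passed n to II-1 (nn), so I-1 is Nn.
Every other individual is either homozygous by phenotype or has at least one consistent homozygous assignment, so the count is 1.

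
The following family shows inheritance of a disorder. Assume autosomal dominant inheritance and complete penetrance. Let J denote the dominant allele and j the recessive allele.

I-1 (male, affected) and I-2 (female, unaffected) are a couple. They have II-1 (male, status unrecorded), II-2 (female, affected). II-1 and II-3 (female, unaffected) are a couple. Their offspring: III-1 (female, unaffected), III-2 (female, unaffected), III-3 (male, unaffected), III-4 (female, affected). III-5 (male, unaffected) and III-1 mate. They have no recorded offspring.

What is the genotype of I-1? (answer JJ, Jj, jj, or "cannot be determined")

I-1's phenotype allows JJ or Jj, and no parent or child forces a single allele at both positions; consistent genotype assignments exist with I-1 as JJ or Jj.

cannot be determined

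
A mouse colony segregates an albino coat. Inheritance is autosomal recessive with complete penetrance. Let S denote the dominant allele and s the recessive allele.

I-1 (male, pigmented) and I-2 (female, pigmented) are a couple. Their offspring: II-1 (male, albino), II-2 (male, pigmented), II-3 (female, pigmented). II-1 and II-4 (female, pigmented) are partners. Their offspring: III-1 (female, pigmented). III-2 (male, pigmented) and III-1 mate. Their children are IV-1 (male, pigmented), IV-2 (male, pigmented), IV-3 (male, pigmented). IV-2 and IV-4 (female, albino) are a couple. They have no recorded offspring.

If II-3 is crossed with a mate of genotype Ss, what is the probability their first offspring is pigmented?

5/6

I-1 is pigmented so carries S and passed s to II-1 (ss), so I-1 is Ss.
I-2 is pigmented so carries S and passed s to II-1 (ss), so I-2 is Ss.
II-3 is a pigmented offspring of I-1 (Ss) × I-2 (Ss), whose cross gives 1/4 SS : 1/2 Ss : 1/4 ss; conditioning on being pigmented, II-3 is SS with probability 1/3, Ss with probability 2/3.
Summing over parental genotype combinations, P(offspring is pigmented) = 1/3·1 + 2/3·3/4 = 5/6.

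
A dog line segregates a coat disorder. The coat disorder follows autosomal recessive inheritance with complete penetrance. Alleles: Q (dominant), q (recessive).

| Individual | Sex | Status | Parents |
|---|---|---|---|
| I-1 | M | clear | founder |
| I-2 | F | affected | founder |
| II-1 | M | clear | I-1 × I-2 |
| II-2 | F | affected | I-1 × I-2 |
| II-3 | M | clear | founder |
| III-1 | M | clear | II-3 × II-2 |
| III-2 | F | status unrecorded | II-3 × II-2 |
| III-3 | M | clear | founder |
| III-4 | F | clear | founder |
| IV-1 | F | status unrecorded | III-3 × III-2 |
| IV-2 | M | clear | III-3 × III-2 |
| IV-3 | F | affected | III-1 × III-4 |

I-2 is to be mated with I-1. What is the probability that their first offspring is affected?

1/2

I-2 is affected, so I-2 is qq.
I-1 is clear so carries Q and passed q to II-2 (qq), so I-1 is Qq.
The cross gives 1/2 Qq : 1/2 qq, so P(offspring is affected) = 1/2.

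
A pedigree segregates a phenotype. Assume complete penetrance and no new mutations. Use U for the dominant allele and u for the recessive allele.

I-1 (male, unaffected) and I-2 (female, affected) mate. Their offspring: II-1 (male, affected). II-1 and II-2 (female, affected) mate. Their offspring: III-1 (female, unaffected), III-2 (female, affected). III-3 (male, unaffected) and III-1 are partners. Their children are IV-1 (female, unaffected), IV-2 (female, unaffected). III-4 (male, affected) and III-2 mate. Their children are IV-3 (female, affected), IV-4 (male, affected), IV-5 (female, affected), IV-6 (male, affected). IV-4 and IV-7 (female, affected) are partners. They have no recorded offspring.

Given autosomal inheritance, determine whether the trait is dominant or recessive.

dominant

II-1 and II-2 are both affected yet have an unaffected child III-1. Under a recessive model two affected parents are homozygous and every child would be affected, so the trait cannot be recessive.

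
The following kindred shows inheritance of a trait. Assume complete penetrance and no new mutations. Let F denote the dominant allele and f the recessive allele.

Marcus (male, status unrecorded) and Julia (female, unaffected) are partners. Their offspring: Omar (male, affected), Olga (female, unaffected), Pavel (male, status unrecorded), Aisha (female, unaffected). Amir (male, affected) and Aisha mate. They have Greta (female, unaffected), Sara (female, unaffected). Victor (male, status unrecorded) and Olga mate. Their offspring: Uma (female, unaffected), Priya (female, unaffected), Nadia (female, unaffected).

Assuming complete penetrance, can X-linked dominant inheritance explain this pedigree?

Under X-linked dominant, Omar (affected, male) cannot arise from Marcus (unrecorded) × Julia (unaffected).

No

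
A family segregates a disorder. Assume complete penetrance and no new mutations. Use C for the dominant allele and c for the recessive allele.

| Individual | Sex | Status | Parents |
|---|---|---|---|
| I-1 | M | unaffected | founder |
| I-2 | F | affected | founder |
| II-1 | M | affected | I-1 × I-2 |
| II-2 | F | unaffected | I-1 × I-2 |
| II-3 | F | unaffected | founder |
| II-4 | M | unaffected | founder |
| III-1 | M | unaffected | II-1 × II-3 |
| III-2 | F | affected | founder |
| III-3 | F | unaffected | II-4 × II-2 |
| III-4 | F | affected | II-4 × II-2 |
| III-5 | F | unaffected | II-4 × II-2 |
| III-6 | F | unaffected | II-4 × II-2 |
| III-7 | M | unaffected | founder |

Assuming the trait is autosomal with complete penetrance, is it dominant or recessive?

II-4 and II-2 are both unaffected yet have an affected child III-4. Under dominance, an affected child requires at least one affected parent, so the trait cannot be dominant.

recessive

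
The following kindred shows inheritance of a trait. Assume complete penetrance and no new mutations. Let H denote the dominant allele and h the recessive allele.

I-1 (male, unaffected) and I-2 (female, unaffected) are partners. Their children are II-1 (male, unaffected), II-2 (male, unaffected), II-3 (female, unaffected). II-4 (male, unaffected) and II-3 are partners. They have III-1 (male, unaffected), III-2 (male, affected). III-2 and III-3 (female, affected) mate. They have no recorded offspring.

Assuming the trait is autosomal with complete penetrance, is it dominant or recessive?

recessive

II-4 and II-3 are both unaffected yet have an affected child III-2. Under dominance, an affected child requires at least one affected parent, so the trait cannot be dominant.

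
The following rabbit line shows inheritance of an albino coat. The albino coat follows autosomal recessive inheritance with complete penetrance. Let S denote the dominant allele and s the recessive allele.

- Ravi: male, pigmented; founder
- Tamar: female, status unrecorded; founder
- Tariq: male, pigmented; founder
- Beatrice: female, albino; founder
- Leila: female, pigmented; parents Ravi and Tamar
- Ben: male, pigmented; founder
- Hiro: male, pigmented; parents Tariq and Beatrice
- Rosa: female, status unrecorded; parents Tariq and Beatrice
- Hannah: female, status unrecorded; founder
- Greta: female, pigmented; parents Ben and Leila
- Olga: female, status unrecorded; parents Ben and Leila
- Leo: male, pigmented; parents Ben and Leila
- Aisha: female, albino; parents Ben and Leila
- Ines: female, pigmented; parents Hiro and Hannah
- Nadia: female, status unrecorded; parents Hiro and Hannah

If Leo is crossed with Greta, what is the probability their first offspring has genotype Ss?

Ben is pigmented so carries S and passed s to Aisha (ss), so Ben is Ss.
Leila is pigmented so carries S and passed s to Aisha (ss), so Leila is Ss.
Leo is a pigmented offspring of Ben (Ss) × Leila (Ss), whose cross gives 1/4 SS : 1/2 Ss : 1/4 ss; conditioning on being pigmented, Leo is SS with probability 1/3, Ss with probability 2/3.
Greta is a pigmented offspring of Ben (Ss) × Leila (Ss), whose cross gives 1/4 SS : 1/2 Ss : 1/4 ss; conditioning on being pigmented, Greta is SS with probability 1/3, Ss with probability 2/3.
Summing over parental genotype combinations, P(offspring has genotype Ss) = 2/9·1/2 + 2/9·1/2 + 4/9·1/2 = 4/9.

4/9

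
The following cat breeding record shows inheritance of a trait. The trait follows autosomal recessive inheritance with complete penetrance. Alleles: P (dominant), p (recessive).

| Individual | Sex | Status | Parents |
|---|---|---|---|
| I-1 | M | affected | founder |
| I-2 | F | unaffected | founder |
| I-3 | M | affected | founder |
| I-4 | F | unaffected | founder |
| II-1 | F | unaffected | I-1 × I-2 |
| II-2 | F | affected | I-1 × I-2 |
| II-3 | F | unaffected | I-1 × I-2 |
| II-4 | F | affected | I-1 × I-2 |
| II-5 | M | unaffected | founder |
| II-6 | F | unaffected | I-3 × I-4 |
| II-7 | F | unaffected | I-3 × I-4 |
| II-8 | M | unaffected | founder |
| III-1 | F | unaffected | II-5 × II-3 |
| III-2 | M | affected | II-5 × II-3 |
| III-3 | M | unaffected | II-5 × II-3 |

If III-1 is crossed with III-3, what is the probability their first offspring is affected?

1/9

II-5 is unaffected so carries P and passed p to III-2 (pp), so II-5 is Pp.
II-3 is unaffected so carries P and received p from I-1 (pp), so II-3 is Pp.
III-1 is an unaffected offspring of II-5 (Pp) × II-3 (Pp), whose cross gives 1/4 PP : 1/2 Pp : 1/4 pp; conditioning on being unaffected, III-1 is PP with probability 1/3, Pp with probability 2/3.
III-3 is an unaffected offspring of II-5 (Pp) × II-3 (Pp), whose cross gives 1/4 PP : 1/2 Pp : 1/4 pp; conditioning on being unaffected, III-3 is PP with probability 1/3, Pp with probability 2/3.
Summing over parental genotype combinations, P(offspring is affected) = 4/9·1/4 = 1/9.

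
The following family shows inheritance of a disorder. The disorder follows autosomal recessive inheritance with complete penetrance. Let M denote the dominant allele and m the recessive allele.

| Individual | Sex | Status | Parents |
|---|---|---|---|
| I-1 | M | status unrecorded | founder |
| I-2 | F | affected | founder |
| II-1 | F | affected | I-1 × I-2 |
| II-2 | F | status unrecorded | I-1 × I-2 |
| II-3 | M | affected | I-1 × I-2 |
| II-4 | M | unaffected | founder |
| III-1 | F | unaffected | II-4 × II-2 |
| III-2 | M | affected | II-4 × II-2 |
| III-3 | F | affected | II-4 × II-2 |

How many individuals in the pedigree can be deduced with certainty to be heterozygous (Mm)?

Obligate heterozygotes: II-4 is unaffected so carries M and passed m to III-2 (mm), so II-4 is Mm.
Every other individual is either homozygous by phenotype or has at least one consistent homozygous assignment, so the count is 1.

1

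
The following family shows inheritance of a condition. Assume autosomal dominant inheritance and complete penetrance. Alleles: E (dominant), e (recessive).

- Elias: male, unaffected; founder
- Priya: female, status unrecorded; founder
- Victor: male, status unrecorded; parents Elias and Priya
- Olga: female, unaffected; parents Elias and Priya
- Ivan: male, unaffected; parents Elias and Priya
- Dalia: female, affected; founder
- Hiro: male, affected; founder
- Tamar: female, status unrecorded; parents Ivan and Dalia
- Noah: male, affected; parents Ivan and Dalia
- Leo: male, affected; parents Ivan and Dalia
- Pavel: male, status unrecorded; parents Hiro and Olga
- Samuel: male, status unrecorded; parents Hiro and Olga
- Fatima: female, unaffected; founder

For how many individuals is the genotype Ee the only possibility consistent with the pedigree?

2

Obligate heterozygotes: Noah is affected so carries E and received e from Ivan (ee), so Noah is Ee; Leo is affected so carries E and received e from Ivan (ee), so Leo is Ee.
Every other individual is either homozygous by phenotype or has at least one consistent homozygous assignment, so the count is 2.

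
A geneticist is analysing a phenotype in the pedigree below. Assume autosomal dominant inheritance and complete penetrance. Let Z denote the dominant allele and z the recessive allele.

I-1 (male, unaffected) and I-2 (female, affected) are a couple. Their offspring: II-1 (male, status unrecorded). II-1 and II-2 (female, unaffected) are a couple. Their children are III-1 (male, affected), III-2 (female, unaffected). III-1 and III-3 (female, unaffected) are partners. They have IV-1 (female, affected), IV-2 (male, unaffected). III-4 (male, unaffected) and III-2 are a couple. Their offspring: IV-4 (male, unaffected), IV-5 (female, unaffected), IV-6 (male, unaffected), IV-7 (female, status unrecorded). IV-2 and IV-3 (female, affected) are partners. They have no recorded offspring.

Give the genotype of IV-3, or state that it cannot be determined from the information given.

cannot be determined

IV-3's phenotype allows ZZ or Zz, and no parent or child forces a single allele at both positions; consistent genotype assignments exist with IV-3 as ZZ or Zz.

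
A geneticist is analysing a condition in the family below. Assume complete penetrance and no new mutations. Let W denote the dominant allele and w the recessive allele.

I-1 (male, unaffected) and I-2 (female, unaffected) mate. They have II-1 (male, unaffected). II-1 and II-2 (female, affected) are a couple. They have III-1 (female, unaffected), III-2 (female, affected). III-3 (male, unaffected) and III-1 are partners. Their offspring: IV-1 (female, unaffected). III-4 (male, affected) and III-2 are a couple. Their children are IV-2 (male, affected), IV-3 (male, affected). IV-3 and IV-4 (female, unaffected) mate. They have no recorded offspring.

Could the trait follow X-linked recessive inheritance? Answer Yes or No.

No

Under X-linked recessive, III-2 (affected, female) cannot arise from II-1 (unaffected) × II-2 (affected).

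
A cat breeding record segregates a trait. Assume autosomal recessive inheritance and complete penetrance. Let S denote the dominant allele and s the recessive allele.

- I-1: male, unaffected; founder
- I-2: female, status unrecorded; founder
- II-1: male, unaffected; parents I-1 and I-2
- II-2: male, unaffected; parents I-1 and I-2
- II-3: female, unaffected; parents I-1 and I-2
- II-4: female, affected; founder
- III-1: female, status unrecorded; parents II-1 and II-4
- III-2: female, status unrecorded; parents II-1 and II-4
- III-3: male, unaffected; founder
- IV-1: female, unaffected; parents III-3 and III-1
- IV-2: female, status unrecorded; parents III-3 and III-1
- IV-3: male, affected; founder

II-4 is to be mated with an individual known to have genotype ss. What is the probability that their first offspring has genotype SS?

II-4 is affected, so II-4 is ss.
The cross gives 1 ss, so P(offspring has genotype SS) = 0.

0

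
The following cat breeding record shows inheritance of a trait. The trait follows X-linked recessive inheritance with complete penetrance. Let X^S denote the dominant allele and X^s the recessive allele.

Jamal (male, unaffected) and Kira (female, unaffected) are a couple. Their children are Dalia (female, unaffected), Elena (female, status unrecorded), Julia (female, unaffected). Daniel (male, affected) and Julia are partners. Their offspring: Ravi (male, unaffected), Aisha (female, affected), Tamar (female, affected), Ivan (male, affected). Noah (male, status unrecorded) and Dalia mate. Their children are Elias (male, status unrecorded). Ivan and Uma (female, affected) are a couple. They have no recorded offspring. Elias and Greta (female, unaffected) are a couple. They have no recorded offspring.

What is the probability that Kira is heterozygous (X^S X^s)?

1

Kira is unaffected so carries S and passed s to Julia (X^S X^s, whose S came from Jamal), so Kira is X^S X^s, giving P(X^S X^s) = 1.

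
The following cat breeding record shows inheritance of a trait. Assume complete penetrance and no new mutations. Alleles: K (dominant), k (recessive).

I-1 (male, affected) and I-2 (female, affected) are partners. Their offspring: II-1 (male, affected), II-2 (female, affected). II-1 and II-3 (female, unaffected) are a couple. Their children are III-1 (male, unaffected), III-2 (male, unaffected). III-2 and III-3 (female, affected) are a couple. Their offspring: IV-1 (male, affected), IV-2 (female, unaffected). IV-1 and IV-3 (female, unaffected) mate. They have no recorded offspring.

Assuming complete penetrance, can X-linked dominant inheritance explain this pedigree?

Yes

A consistent assignment under X-linked dominant exists: I-1 X^K Y, I-2 X^K X^K, II-1 X^K Y, II-2 X^K X^K, II-3 X^k X^k, III-1 X^k Y, III-2 X^k Y, III-3 X^K X^k, IV-1 X^K Y, IV-2 X^k X^k, IV-3 X^k X^k.
In this assignment every recorded phenotype matches its genotype and every non-founder's genotype is obtainable from its parents' genotypes, so the pedigree is consistent.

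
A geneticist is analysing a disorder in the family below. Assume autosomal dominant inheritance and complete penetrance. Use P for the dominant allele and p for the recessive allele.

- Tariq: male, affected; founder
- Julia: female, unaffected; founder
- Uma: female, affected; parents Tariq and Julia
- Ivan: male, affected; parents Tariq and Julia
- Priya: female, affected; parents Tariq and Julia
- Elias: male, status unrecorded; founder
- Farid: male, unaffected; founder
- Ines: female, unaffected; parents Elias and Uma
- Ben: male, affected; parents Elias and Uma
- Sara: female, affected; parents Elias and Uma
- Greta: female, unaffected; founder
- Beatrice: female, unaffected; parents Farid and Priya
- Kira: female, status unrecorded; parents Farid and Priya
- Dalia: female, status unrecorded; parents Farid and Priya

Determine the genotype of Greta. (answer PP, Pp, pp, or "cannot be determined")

Greta is unaffected, so Greta is pp.

pp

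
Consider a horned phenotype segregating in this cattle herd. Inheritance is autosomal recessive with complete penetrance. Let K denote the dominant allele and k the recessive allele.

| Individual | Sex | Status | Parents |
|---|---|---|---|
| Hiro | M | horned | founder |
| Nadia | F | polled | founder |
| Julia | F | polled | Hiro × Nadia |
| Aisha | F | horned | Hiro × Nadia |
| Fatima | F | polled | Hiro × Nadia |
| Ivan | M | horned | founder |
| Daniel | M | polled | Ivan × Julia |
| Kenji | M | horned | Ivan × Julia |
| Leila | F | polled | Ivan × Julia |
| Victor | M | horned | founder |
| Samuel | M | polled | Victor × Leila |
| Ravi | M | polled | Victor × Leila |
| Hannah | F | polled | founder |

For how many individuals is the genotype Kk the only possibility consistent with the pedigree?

Obligate heterozygotes: Nadia is polled so carries K and passed k to Aisha (kk), so Nadia is Kk; Julia is polled so carries K and received k from Hiro (kk), so Julia is Kk; Fatima is polled so carries K and received k from Hiro (kk), so Fatima is Kk; Daniel is polled so carries K and received k from Ivan (kk), so Daniel is Kk; Leila is polled so carries K and received k from Ivan (kk), so Leila is Kk; Samuel is polled so carries K and received k from Victor (kk), so Samuel is Kk; Ravi is polled so carries K and received k from Victor (kk), so Ravi is Kk.
Every other individual is either homozygous by phenotype or has at least one consistent homozygous assignment, so the count is 7.

7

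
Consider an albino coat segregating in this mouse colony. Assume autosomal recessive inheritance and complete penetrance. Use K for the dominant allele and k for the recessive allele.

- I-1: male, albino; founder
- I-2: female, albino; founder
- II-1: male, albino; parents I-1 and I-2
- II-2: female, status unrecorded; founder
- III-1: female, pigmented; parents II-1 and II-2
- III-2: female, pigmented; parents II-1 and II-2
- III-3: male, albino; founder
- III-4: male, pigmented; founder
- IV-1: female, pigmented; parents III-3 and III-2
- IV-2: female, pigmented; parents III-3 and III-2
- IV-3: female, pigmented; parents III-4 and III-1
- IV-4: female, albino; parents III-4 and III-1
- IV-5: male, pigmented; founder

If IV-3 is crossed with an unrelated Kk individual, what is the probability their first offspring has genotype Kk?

1/2

III-4 is pigmented so carries K and passed k to IV-4 (kk), so III-4 is Kk.
III-1 is pigmented so carries K and received k from II-1 (kk), so III-1 is Kk.
IV-3 is a pigmented offspring of III-4 (Kk) × III-1 (Kk), whose cross gives 1/4 KK : 1/2 Kk : 1/4 kk; conditioning on being pigmented, IV-3 is KK with probability 1/3, Kk with probability 2/3.
Summing over parental genotype combinations, P(offspring has genotype Kk) = 1/3·1/2 + 2/3·1/2 = 1/2.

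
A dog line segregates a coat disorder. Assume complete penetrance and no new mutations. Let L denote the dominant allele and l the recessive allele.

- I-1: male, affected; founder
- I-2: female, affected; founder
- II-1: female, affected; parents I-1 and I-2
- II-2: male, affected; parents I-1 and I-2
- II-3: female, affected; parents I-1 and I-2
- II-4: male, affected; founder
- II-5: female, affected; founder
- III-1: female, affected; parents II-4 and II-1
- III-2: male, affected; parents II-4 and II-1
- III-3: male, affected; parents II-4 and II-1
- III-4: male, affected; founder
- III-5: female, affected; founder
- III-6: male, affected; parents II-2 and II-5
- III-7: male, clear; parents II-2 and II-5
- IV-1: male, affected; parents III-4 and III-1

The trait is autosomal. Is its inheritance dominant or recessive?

dominant

II-2 and II-5 are both affected yet have a clear child III-7. Under a recessive model two affected parents are homozygous and every child would be affected, so the trait cannot be recessive.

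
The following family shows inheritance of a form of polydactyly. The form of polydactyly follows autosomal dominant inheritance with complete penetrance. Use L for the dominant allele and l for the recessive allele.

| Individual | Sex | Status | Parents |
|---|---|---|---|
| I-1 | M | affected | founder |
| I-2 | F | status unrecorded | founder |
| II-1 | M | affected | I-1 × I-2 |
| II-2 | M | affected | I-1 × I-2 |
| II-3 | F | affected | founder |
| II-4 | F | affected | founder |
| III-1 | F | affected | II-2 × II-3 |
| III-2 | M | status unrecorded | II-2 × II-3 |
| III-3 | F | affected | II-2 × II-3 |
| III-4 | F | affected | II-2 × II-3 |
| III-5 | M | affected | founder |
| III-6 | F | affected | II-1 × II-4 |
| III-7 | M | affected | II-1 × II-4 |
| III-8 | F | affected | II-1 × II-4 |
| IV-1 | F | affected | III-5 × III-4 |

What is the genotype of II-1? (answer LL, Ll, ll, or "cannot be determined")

cannot be determined

II-1's phenotype allows LL or Ll, and no parent or child forces a single allele at both positions; consistent genotype assignments exist with II-1 as LL or Ll.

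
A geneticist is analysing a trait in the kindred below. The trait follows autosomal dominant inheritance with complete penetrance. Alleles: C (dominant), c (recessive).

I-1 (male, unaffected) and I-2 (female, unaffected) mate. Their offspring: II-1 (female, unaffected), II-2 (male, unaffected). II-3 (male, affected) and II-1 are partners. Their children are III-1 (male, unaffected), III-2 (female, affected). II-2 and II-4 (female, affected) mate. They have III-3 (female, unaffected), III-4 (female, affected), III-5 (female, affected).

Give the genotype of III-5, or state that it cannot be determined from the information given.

From phenotype alone, III-5 is CC or Cc.
III-5 is affected so carries C and received c from II-2 (cc), so III-5 is Cc.

Cc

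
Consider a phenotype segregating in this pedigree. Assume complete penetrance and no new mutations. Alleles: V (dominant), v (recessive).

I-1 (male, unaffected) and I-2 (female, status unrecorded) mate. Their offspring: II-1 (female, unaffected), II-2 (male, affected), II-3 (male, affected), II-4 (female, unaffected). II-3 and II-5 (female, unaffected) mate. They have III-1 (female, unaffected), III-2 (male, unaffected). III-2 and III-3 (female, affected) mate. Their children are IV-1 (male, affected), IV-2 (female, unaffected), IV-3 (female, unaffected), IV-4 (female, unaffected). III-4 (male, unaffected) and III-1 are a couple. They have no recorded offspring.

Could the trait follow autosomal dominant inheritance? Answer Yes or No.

A consistent assignment under autosomal dominant exists: I-1 vv, I-2 Vv, II-1 vv, II-2 Vv, II-3 Vv, II-4 vv, II-5 vv, III-1 vv, III-2 vv, III-3 Vv, III-4 vv, IV-1 Vv, IV-2 vv, IV-3 vv, IV-4 vv.
In this assignment every recorded phenotype matches its genotype and every non-founder's genotype is obtainable from its parents' genotypes, so the pedigree is consistent.

Yes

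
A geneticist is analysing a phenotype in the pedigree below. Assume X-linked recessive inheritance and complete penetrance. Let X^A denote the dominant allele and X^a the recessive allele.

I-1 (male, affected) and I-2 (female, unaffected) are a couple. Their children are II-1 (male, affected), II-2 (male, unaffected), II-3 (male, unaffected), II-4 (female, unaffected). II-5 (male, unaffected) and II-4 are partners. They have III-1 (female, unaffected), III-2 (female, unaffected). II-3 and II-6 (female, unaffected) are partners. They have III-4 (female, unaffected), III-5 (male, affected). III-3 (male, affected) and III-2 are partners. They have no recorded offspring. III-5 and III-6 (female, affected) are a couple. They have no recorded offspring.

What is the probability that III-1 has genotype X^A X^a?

II-5 is unaffected, so II-5 is X^A Y.
II-4 is unaffected so carries A and received a from I-1 (X^a Y), so II-4 is X^A X^a.
Their cross gives offspring ratios 1/2 X^A X^A : 1/2 X^A X^a. Conditioning on III-1 being unaffected, P(X^A X^a) = 1/2 / 1 = 1/2.

1/2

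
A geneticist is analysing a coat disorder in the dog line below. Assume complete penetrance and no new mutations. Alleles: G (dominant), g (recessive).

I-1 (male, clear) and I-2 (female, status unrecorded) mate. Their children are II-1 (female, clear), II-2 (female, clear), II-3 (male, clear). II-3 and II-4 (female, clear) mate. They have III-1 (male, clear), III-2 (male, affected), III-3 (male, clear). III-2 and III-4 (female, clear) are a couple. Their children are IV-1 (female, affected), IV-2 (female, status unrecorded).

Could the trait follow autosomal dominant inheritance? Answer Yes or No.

Under autosomal dominant, III-2 (affected, male) cannot arise from II-3 (clear) × II-4 (clear).

No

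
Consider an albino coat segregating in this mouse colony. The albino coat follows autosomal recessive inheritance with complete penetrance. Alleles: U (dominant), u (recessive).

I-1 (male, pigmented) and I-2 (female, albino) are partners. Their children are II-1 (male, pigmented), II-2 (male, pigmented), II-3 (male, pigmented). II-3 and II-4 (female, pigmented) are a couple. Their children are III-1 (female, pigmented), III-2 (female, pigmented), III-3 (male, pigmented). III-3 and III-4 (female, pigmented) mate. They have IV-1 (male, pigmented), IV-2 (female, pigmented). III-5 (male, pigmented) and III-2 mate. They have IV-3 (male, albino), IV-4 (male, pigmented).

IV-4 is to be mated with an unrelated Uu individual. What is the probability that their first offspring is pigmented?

5/6

III-5 is pigmented so carries U and passed u to IV-3 (uu), so III-5 is Uu.
III-2 is pigmented so carries U and passed u to IV-3 (uu), so III-2 is Uu.
IV-4 is a pigmented offspring of III-5 (Uu) × III-2 (Uu), whose cross gives 1/4 UU : 1/2 Uu : 1/4 uu; conditioning on being pigmented, IV-4 is UU with probability 1/3, Uu with probability 2/3.
Summing over parental genotype combinations, P(offspring is pigmented) = 1/3·1 + 2/3·3/4 = 5/6.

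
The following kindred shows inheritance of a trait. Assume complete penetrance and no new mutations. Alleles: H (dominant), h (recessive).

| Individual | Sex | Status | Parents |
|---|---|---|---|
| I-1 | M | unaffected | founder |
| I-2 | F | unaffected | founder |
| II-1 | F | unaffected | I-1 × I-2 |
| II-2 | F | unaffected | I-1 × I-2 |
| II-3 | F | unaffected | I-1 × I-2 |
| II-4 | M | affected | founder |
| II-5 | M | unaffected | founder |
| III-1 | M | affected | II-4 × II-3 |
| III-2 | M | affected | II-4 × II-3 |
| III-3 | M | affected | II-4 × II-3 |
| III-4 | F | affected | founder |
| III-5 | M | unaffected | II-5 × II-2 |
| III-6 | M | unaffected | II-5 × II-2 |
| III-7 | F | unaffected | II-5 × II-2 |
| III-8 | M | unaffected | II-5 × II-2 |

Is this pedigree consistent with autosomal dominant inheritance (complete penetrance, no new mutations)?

A consistent assignment under autosomal dominant exists: I-1 hh, I-2 hh, II-1 hh, II-2 hh, II-3 hh, II-4 HH, II-5 hh, III-1 Hh, III-2 Hh, III-3 Hh, III-4 HH, III-5 hh, III-6 hh, III-7 hh, III-8 hh.
In this assignment every recorded phenotype matches its genotype and every non-founder's genotype is obtainable from its parents' genotypes, so the pedigree is consistent.

Yes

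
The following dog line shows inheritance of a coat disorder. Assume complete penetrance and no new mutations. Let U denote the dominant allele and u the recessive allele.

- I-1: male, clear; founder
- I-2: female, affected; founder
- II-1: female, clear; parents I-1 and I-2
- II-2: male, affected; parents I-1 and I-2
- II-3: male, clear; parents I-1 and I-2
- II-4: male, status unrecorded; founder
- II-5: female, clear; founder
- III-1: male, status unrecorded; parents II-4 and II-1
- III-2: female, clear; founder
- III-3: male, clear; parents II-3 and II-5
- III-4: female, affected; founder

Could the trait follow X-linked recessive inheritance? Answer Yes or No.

No

Under X-linked recessive, II-3 (clear, male) cannot arise from I-1 (clear) × I-2 (affected).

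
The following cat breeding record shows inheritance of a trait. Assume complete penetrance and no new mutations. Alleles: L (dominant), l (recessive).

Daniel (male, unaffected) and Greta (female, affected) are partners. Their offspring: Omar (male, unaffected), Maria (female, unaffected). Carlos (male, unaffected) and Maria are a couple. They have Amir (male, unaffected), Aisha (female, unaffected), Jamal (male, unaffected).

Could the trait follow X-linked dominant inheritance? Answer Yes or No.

Yes

A consistent assignment under X-linked dominant exists: Daniel X^l Y, Greta X^L X^l, Omar X^l Y, Maria X^l X^l, Carlos X^l Y, Amir X^l Y, Aisha X^l X^l, Jamal X^l Y.
In this assignment every recorded phenotype matches its genotype and every non-founder's genotype is obtainable from its parents' genotypes, so the pedigree is consistent.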